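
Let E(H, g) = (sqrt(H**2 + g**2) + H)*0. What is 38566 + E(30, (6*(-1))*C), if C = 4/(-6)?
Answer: 38566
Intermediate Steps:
C = -2/3 (C = 4*(-1/6) = -2/3 ≈ -0.66667)
E(H, g) = 0 (E(H, g) = (H + sqrt(H**2 + g**2))*0 = 0)
38566 + E(30, (6*(-1))*C) = 38566 + 0 = 38566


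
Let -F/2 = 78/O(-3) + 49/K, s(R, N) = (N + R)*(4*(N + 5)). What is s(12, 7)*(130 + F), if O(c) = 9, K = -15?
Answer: 543552/5 ≈ 1.0871e+5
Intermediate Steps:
s(R, N) = (20 + 4*N)*(N + R) (s(R, N) = (N + R)*(4*(5 + N)) = (N + R)*(20 + 4*N) = (20 + 4*N)*(N + R))
F = -54/5 (F = -2*(78/9 + 49/(-15)) = -2*(78*(1/9) + 49*(-1/15)) = -2*(26/3 - 49/15) = -2*27/5 = -54/5 ≈ -10.800)
s(12, 7)*(130 + F) = (4*7**2 + 20*7 + 20*12 + 4*7*12)*(130 - 54/5) = (4*49 + 140 + 240 + 336)*(596/5) = (196 + 140 + 240 + 336)*(596/5) = 912*(596/5) = 543552/5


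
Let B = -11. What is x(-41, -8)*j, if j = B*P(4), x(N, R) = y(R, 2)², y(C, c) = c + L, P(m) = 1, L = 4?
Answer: -396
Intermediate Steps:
y(C, c) = 4 + c (y(C, c) = c + 4 = 4 + c)
x(N, R) = 36 (x(N, R) = (4 + 2)² = 6² = 36)
j = -11 (j = -11*1 = -11)
x(-41, -8)*j = 36*(-11) = -396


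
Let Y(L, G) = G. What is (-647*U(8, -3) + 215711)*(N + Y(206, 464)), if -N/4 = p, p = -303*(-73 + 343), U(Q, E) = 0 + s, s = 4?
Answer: 69841259592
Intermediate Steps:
U(Q, E) = 4 (U(Q, E) = 0 + 4 = 4)
p = -81810 (p = -303*270 = -81810)
N = 327240 (N = -4*(-81810) = 327240)
(-647*U(8, -3) + 215711)*(N + Y(206, 464)) = (-647*4 + 215711)*(327240 + 464) = (-2588 + 215711)*327704 = 213123*327704 = 69841259592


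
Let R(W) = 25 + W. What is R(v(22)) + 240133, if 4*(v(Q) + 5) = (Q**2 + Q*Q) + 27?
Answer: 961607/4 ≈ 2.4040e+5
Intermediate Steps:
v(Q) = 7/4 + Q**2/2 (v(Q) = -5 + ((Q**2 + Q*Q) + 27)/4 = -5 + ((Q**2 + Q**2) + 27)/4 = -5 + (2*Q**2 + 27)/4 = -5 + (27 + 2*Q**2)/4 = -5 + (27/4 + Q**2/2) = 7/4 + Q**2/2)
R(v(22)) + 240133 = (25 + (7/4 + (1/2)*22**2)) + 240133 = (25 + (7/4 + (1/2)*484)) + 240133 = (25 + (7/4 + 242)) + 240133 = (25 + 975/4) + 240133 = 1075/4 + 240133 = 961607/4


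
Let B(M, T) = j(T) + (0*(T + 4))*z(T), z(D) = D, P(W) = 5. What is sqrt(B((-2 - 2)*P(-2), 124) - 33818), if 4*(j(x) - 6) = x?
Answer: I*sqrt(33781) ≈ 183.8*I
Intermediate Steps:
j(x) = 6 + x/4
B(M, T) = 6 + T/4 (B(M, T) = (6 + T/4) + (0*(T + 4))*T = (6 + T/4) + (0*(4 + T))*T = (6 + T/4) + 0*T = (6 + T/4) + 0 = 6 + T/4)
sqrt(B((-2 - 2)*P(-2), 124) - 33818) = sqrt((6 + (1/4)*124) - 33818) = sqrt((6 + 31) - 33818) = sqrt(37 - 33818) = sqrt(-33781) = I*sqrt(33781)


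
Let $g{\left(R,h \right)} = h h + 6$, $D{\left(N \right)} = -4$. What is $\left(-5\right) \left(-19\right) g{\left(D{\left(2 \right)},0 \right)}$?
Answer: $570$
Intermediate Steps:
$g{\left(R,h \right)} = 6 + h^{2}$ ($g{\left(R,h \right)} = h^{2} + 6 = 6 + h^{2}$)
$\left(-5\right) \left(-19\right) g{\left(D{\left(2 \right)},0 \right)} = \left(-5\right) \left(-19\right) \left(6 + 0^{2}\right) = 95 \left(6 + 0\right) = 95 \cdot 6 = 570$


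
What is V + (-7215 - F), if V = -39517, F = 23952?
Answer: -70684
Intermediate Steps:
V + (-7215 - F) = -39517 + (-7215 - 1*23952) = -39517 + (-7215 - 23952) = -39517 - 31167 = -70684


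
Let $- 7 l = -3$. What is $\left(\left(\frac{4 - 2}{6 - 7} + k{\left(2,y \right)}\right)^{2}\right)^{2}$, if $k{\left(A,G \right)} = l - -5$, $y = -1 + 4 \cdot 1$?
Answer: $\frac{331776}{2401} \approx 138.18$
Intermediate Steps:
$l = \frac{3}{7}$ ($l = \left(- \frac{1}{7}\right) \left(-3\right) = \frac{3}{7} \approx 0.42857$)
$y = 3$ ($y = -1 + 4 = 3$)
$k{\left(A,G \right)} = \frac{38}{7}$ ($k{\left(A,G \right)} = \frac{3}{7} - -5 = \frac{3}{7} + 5 = \frac{38}{7}$)
$\left(\left(\frac{4 - 2}{6 - 7} + k{\left(2,y \right)}\right)^{2}\right)^{2} = \left(\left(\frac{4 - 2}{6 - 7} + \frac{38}{7}\right)^{2}\right)^{2} = \left(\left(\frac{2}{-1} + \frac{38}{7}\right)^{2}\right)^{2} = \left(\left(2 \left(-1\right) + \frac{38}{7}\right)^{2}\right)^{2} = \left(\left(-2 + \frac{38}{7}\right)^{2}\right)^{2} = \left(\left(\frac{24}{7}\right)^{2}\right)^{2} = \left(\frac{576}{49}\right)^{2} = \frac{331776}{2401}$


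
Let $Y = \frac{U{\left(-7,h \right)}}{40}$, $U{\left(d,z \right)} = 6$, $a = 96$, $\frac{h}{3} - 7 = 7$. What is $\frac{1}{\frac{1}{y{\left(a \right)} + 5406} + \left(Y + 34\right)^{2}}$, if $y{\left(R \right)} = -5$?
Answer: $\frac{2160400}{2519507489} \approx 0.00085747$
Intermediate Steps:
$h = 42$ ($h = 21 + 3 \cdot 7 = 21 + 21 = 42$)
$Y = \frac{3}{20}$ ($Y = \frac{6}{40} = 6 \cdot \frac{1}{40} = \frac{3}{20} \approx 0.15$)
$\frac{1}{\frac{1}{y{\left(a \right)} + 5406} + \left(Y + 34\right)^{2}} = \frac{1}{\frac{1}{-5 + 5406} + \left(\frac{3}{20} + 34\right)^{2}} = \frac{1}{\frac{1}{5401} + \left(\frac{683}{20}\right)^{2}} = \frac{1}{\frac{1}{5401} + \frac{466489}{400}} = \frac{1}{\frac{2519507489}{2160400}} = \frac{2160400}{2519507489}$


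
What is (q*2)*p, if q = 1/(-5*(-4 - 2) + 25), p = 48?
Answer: 96/55 ≈ 1.7455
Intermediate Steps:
q = 1/55 (q = 1/(-5*(-6) + 25) = 1/(30 + 25) = 1/55 ≈ 0.018182)
(q*2)*p = ((1/55)*2)*48 = (2/55)*48 = 96/55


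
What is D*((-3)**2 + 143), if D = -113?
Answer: -17176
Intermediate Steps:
D*((-3)**2 + 143) = -113*((-3)**2 + 143) = -113*(9 + 143) = -113*152 = -17176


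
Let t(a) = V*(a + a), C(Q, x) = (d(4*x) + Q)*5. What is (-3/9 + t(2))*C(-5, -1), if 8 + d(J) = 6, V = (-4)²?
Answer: -6685/3 ≈ -2228.3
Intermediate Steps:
V = 16
d(J) = -2 (d(J) = -8 + 6 = -2)
C(Q, x) = -10 + 5*Q (C(Q, x) = (-2 + Q)*5 = -10 + 5*Q)
t(a) = 32*a (t(a) = 16*(a + a) = 16*(2*a) = 32*a)
(-3/9 + t(2))*C(-5, -1) = (-3/9 + 32*2)*(-10 + 5*(-5)) = (-3*⅑ + 64)*(-10 - 25) = (-⅓ + 64)*(-35) = (191/3)*(-35) = -6685/3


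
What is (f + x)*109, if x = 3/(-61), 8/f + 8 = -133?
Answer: -99299/8601 ≈ -11.545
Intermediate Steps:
f = -8/141 (f = 8/(-8 - 133) = 8/(-141) = 8*(-1/141) = -8/141 ≈ -0.056738)
x = -3/61 (x = 3*(-1/61) = -3/61 ≈ -0.049180)
(f + x)*109 = (-8/141 - 3/61)*109 = -911/8601*109 = -99299/8601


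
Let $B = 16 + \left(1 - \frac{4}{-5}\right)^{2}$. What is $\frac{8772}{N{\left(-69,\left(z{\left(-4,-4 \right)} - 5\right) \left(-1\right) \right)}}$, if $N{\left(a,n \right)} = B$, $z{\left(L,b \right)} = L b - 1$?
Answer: $\frac{219300}{481} \approx 455.93$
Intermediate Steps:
$z{\left(L,b \right)} = -1 + L b$
$B = \frac{481}{25}$ ($B = 16 + \left(1 - - \frac{4}{5}\right)^{2} = 16 + \left(1 + \frac{4}{5}\right)^{2} = 16 + \left(\frac{9}{5}\right)^{2} = 16 + \frac{81}{25} = \frac{481}{25} \approx 19.24$)
$N{\left(a,n \right)} = \frac{481}{25}$
$\frac{8772}{N{\left(-69,\left(z{\left(-4,-4 \right)} - 5\right) \left(-1\right) \right)}} = \frac{8772}{\frac{481}{25}} = 8772 \cdot \frac{25}{481} = \frac{219300}{481}$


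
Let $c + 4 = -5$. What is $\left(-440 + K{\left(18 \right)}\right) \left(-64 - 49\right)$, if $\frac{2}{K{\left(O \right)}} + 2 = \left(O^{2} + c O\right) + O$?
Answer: $\frac{4424967}{89} \approx 49719.0$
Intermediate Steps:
$c = -9$ ($c = -4 - 5 = -9$)
$K{\left(O \right)} = \frac{2}{-2 + O^{2} - 8 O}$ ($K{\left(O \right)} = \frac{2}{-2 + \left(\left(O^{2} - 9 O\right) + O\right)} = \frac{2}{-2 + \left(O^{2} - 8 O\right)} = \frac{2}{-2 + O^{2} - 8 O}$)
$\left(-440 + K{\left(18 \right)}\right) \left(-64 - 49\right) = \left(-440 + \frac{2}{-2 + 18^{2} - 144}\right) \left(-64 - 49\right) = \left(-440 + \frac{2}{-2 + 324 - 144}\right) \left(-113\right) = \left(-440 + \frac{2}{178}\right) \left(-113\right) = \left(-440 + 2 \cdot \frac{1}{178}\right) \left(-113\right) = \left(-440 + \frac{1}{89}\right) \left(-113\right) = \left(- \frac{39159}{89}\right) \left(-113\right) = \frac{4424967}{89}$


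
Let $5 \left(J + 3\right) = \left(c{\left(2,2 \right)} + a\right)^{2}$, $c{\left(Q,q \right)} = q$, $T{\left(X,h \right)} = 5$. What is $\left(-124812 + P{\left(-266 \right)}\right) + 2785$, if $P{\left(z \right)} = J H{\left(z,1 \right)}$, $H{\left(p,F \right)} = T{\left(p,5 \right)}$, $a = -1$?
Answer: $-122041$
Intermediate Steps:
$H{\left(p,F \right)} = 5$
$J = - \frac{14}{5}$ ($J = -3 + \frac{\left(2 - 1\right)^{2}}{5} = -3 + \frac{1^{2}}{5} = -3 + \frac{1}{5} \cdot 1 = -3 + \frac{1}{5} = - \frac{14}{5} \approx -2.8$)
$P{\left(z \right)} = -14$ ($P{\left(z \right)} = \left(- \frac{14}{5}\right) 5 = -14$)
$\left(-124812 + P{\left(-266 \right)}\right) + 2785 = \left(-124812 - 14\right) + 2785 = -124826 + 2785 = -122041$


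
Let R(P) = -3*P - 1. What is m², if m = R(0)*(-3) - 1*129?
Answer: 15876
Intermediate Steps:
R(P) = -1 - 3*P
m = -126 (m = (-1 - 3*0)*(-3) - 1*129 = (-1 + 0)*(-3) - 129 = -1*(-3) - 129 = 3 - 129 = -126)
m² = (-126)² = 15876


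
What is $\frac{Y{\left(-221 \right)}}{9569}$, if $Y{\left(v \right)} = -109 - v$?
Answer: $\frac{16}{1367} \approx 0.011704$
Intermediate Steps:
$\frac{Y{\left(-221 \right)}}{9569} = \frac{-109 - -221}{9569} = \left(-109 + 221\right) \frac{1}{9569} = 112 \cdot \frac{1}{9569} = \frac{16}{1367}$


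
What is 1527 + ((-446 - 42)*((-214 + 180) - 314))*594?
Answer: 100876983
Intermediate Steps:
1527 + ((-446 - 42)*((-214 + 180) - 314))*594 = 1527 - 488*(-34 - 314)*594 = 1527 - 488*(-348)*594 = 1527 + 169824*594 = 1527 + 100875456 = 100876983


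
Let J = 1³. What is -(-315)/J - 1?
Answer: 314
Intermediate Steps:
J = 1
-(-315)/J - 1 = -(-315)/1 - 1 = -(-315) - 1 = -21*(-15) - 1 = 315 - 1 = 314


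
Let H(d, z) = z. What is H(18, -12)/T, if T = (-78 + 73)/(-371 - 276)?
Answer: -7764/5 ≈ -1552.8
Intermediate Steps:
T = 5/647 (T = -5/(-647) = -5*(-1/647) = 5/647 ≈ 0.0077280)
H(18, -12)/T = -12/5/647 = -12*647/5 = -7764/5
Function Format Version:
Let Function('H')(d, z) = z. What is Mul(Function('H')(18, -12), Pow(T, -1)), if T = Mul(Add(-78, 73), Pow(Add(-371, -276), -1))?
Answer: Rational(-7764, 5) ≈ -1552.8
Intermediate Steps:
T = Rational(5, 647) (T = Mul(-5, Pow(-647, -1)) = Mul(-5, Rational(-1, 647)) = Rational(5, 647) ≈ 0.0077280)
Mul(Function('H')(18, -12), Pow(T, -1)) = Mul(-12, Pow(Rational(5, 647), -1)) = Mul(-12, Rational(647, 5)) = Rational(-7764, 5)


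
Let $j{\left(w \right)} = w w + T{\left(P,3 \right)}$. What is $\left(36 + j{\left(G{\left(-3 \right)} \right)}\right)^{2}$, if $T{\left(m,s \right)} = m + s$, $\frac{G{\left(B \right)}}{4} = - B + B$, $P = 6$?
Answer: $2025$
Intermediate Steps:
$G{\left(B \right)} = 0$ ($G{\left(B \right)} = 4 \left(- B + B\right) = 4 \cdot 0 = 0$)
$j{\left(w \right)} = 9 + w^{2}$ ($j{\left(w \right)} = w w + \left(6 + 3\right) = w^{2} + 9 = 9 + w^{2}$)
$\left(36 + j{\left(G{\left(-3 \right)} \right)}\right)^{2} = \left(36 + \left(9 + 0^{2}\right)\right)^{2} = \left(36 + \left(9 + 0\right)\right)^{2} = \left(36 + 9\right)^{2} = 45^{2} = 2025$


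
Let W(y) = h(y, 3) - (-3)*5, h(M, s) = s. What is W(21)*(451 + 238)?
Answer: 12402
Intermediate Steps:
W(y) = 18 (W(y) = 3 - (-3)*5 = 3 - 1*(-15) = 3 + 15 = 18)
W(21)*(451 + 238) = 18*(451 + 238) = 18*689 = 12402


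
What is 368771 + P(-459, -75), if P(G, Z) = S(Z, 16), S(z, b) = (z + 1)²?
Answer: 374247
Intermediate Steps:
S(z, b) = (1 + z)²
P(G, Z) = (1 + Z)²
368771 + P(-459, -75) = 368771 + (1 - 75)² = 368771 + (-74)² = 368771 + 5476 = 374247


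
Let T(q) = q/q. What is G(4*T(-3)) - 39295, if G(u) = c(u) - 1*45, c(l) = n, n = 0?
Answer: -39340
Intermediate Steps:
c(l) = 0
T(q) = 1
G(u) = -45 (G(u) = 0 - 1*45 = 0 - 45 = -45)
G(4*T(-3)) - 39295 = -45 - 39295 = -39340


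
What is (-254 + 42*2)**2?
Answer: 28900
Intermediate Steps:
(-254 + 42*2)**2 = (-254 + 84)**2 = (-170)**2 = 28900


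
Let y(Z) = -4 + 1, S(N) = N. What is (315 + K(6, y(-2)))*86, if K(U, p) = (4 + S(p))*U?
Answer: 27606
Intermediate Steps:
y(Z) = -3
K(U, p) = U*(4 + p) (K(U, p) = (4 + p)*U = U*(4 + p))
(315 + K(6, y(-2)))*86 = (315 + 6*(4 - 3))*86 = (315 + 6*1)*86 = (315 + 6)*86 = 321*86 = 27606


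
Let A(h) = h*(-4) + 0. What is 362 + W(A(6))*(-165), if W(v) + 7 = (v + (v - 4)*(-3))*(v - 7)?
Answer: 308417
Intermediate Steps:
A(h) = -4*h (A(h) = -4*h + 0 = -4*h)
W(v) = -7 + (-7 + v)*(12 - 2*v) (W(v) = -7 + (v + (v - 4)*(-3))*(v - 7) = -7 + (v + (-4 + v)*(-3))*(-7 + v) = -7 + (v + (12 - 3*v))*(-7 + v) = -7 + (12 - 2*v)*(-7 + v) = -7 + (-7 + v)*(12 - 2*v))
362 + W(A(6))*(-165) = 362 + (-91 - 2*(-4*6)² + 26*(-4*6))*(-165) = 362 + (-91 - 2*(-24)² + 26*(-24))*(-165) = 362 + (-91 - 2*576 - 624)*(-165) = 362 + (-91 - 1152 - 624)*(-165) = 362 - 1867*(-165) = 362 + 308055 = 308417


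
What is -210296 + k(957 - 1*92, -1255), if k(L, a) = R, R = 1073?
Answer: -209223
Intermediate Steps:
k(L, a) = 1073
-210296 + k(957 - 1*92, -1255) = -210296 + 1073 = -209223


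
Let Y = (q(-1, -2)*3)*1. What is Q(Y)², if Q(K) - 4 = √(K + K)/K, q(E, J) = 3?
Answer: (12 + √2)²/9 ≈ 19.993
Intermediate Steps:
Y = 9 (Y = (3*3)*1 = 9*1 = 9)
Q(K) = 4 + √2/√K (Q(K) = 4 + √(K + K)/K = 4 + √(2*K)/K = 4 + (√2*√K)/K = 4 + √2/√K)
Q(Y)² = (4 + √2/√9)² = (4 + √2*(⅓))² = (4 + √2/3)²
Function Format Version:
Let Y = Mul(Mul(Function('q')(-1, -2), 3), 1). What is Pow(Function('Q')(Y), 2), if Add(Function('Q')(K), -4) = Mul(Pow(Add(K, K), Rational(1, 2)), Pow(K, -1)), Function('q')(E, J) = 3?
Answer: Mul(Rational(1, 9), Pow(Add(12, Pow(2, Rational(1, 2))), 2)) ≈ 19.993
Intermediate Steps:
Y = 9 (Y = Mul(Mul(3, 3), 1) = Mul(9, 1) = 9)
Function('Q')(K) = Add(4, Mul(Pow(2, Rational(1, 2)), Pow(K, Rational(-1, 2)))) (Function('Q')(K) = Add(4, Mul(Pow(Add(K, K), Rational(1, 2)), Pow(K, -1))) = Add(4, Mul(Pow(Mul(2, K), Rational(1, 2)), Pow(K, -1))) = Add(4, Mul(Mul(Pow(2, Rational(1, 2)), Pow(K, Rational(1, 2))), Pow(K, -1))) = Add(4, Mul(Pow(2, Rational(1, 2)), Pow(K, Rational(-1, 2)))))
Pow(Function('Q')(Y), 2) = Pow(Add(4, Mul(Pow(2, Rational(1, 2)), Pow(9, Rational(-1, 2)))), 2) = Pow(Add(4, Mul(Pow(2, Rational(1, 2)), Rational(1, 3))), 2) = Pow(Add(4, Mul(Rational(1, 3), Pow(2, Rational(1, 2)))), 2)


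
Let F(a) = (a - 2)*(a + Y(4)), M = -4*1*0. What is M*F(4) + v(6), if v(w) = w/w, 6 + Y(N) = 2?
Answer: 1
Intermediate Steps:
Y(N) = -4 (Y(N) = -6 + 2 = -4)
v(w) = 1
M = 0 (M = -4*0 = 0)
F(a) = (-4 + a)*(-2 + a) (F(a) = (a - 2)*(a - 4) = (-2 + a)*(-4 + a) = (-4 + a)*(-2 + a))
M*F(4) + v(6) = 0*(8 + 4² - 6*4) + 1 = 0*(8 + 16 - 24) + 1 = 0*0 + 1 = 0 + 1 = 1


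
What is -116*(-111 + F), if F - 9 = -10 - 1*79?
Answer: 22156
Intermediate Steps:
F = -80 (F = 9 + (-10 - 1*79) = 9 + (-10 - 79) = 9 - 89 = -80)
-116*(-111 + F) = -116*(-111 - 80) = -116*(-191) = 22156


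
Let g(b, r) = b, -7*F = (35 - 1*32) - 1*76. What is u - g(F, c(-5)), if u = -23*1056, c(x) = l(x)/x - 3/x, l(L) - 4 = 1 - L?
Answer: -170089/7 ≈ -24298.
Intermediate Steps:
l(L) = 5 - L (l(L) = 4 + (1 - L) = 5 - L)
c(x) = -3/x + (5 - x)/x (c(x) = (5 - x)/x - 3/x = -3/x + (5 - x)/x)
u = -24288
F = 73/7 (F = -((35 - 1*32) - 1*76)/7 = -((35 - 32) - 76)/7 = -(3 - 76)/7 = -1/7*(-73) = 73/7 ≈ 10.429)
u - g(F, c(-5)) = -24288 - 1*73/7 = -24288 - 73/7 = -170089/7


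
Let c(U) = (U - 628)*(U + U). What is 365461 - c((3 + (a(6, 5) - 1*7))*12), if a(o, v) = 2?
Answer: 334165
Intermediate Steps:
c(U) = 2*U*(-628 + U) (c(U) = (-628 + U)*(2*U) = 2*U*(-628 + U))
365461 - c((3 + (a(6, 5) - 1*7))*12) = 365461 - 2*(3 + (2 - 1*7))*12*(-628 + (3 + (2 - 1*7))*12) = 365461 - 2*(3 + (2 - 7))*12*(-628 + (3 + (2 - 7))*12) = 365461 - 2*(3 - 5)*12*(-628 + (3 - 5)*12) = 365461 - 2*(-2*12)*(-628 - 2*12) = 365461 - 2*(-24)*(-628 - 24) = 365461 - 2*(-24)*(-652) = 365461 - 1*31296 = 365461 - 31296 = 334165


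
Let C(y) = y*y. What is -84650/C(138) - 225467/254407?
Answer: -12914673049/2422463454 ≈ -5.3312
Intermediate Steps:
C(y) = y²
-84650/C(138) - 225467/254407 = -84650/(138²) - 225467/254407 = -84650/19044 - 225467*1/254407 = -84650*1/19044 - 225467/254407 = -42325/9522 - 225467/254407 = -12914673049/2422463454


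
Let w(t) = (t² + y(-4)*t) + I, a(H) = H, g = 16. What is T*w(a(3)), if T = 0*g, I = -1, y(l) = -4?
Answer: 0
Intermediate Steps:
w(t) = -1 + t² - 4*t (w(t) = (t² - 4*t) - 1 = -1 + t² - 4*t)
T = 0 (T = 0*16 = 0)
T*w(a(3)) = 0*(-1 + 3² - 4*3) = 0*(-1 + 9 - 12) = 0*(-4) = 0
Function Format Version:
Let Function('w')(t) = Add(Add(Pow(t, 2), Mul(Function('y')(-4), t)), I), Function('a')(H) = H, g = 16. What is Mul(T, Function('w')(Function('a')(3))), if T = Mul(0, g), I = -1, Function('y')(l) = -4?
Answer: 0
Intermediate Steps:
Function('w')(t) = Add(-1, Pow(t, 2), Mul(-4, t)) (Function('w')(t) = Add(Add(Pow(t, 2), Mul(-4, t)), -1) = Add(-1, Pow(t, 2), Mul(-4, t)))
T = 0 (T = Mul(0, 16) = 0)
Mul(T, Function('w')(Function('a')(3))) = Mul(0, Add(-1, Pow(3, 2), Mul(-4, 3))) = Mul(0, Add(-1, 9, -12)) = Mul(0, -4) = 0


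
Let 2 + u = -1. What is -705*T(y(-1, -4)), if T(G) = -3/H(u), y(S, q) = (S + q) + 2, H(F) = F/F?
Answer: 2115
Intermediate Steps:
u = -3 (u = -2 - 1 = -3)
H(F) = 1
y(S, q) = 2 + S + q
T(G) = -3 (T(G) = -3/1 = -3*1 = -3)
-705*T(y(-1, -4)) = -705*(-3) = 2115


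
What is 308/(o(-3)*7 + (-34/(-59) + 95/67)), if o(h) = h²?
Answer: 608762/128461 ≈ 4.7389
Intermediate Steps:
308/(o(-3)*7 + (-34/(-59) + 95/67)) = 308/((-3)²*7 + (-34/(-59) + 95/67)) = 308/(9*7 + (-34*(-1/59) + 95*(1/67))) = 308/(63 + (34/59 + 95/67)) = 308/(63 + 7883/3953) = 308/(256922/3953) = (3953/256922)*308 = 608762/128461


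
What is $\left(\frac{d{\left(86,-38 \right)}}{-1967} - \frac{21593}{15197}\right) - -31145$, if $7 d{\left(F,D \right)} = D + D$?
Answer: $\frac{71612274840}{2299423} \approx 31144.0$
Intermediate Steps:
$d{\left(F,D \right)} = \frac{2 D}{7}$ ($d{\left(F,D \right)} = \frac{D + D}{7} = \frac{2 D}{7}$)
$\left(\frac{d{\left(86,-38 \right)}}{-1967} - \frac{21593}{15197}\right) - -31145 = \left(\frac{\frac{2}{7} \left(-38\right)}{-1967} - \frac{21593}{15197}\right) - -31145 = \left(\left(- \frac{76}{7}\right) \left(- \frac{1}{1967}\right) - \frac{1661}{1169}\right) + 31145 = \left(\frac{76}{13769} - \frac{1661}{1169}\right) + 31145 = - \frac{3254495}{2299423} + 31145 = \frac{71612274840}{2299423}$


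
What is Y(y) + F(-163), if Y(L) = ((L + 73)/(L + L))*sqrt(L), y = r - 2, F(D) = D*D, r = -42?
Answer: 26569 - 29*I*sqrt(11)/44 ≈ 26569.0 - 2.186*I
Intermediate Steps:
F(D) = D**2
y = -44 (y = -42 - 2 = -44)
Y(L) = (73 + L)/(2*sqrt(L)) (Y(L) = ((73 + L)/((2*L)))*sqrt(L) = ((73 + L)*(1/(2*L)))*sqrt(L) = ((73 + L)/(2*L))*sqrt(L) = (73 + L)/(2*sqrt(L)))
Y(y) + F(-163) = (73 - 44)/(2*sqrt(-44)) + (-163)**2 = (1/2)*(-I*sqrt(11)/22)*29 + 26569 = -29*I*sqrt(11)/44 + 26569 = 26569 - 29*I*sqrt(11)/44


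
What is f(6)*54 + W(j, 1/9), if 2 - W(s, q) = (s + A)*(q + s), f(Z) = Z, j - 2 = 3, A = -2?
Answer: 932/3 ≈ 310.67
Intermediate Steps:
j = 5 (j = 2 + 3 = 5)
W(s, q) = 2 - (-2 + s)*(q + s) (W(s, q) = 2 - (s - 2)*(q + s) = 2 - (-2 + s)*(q + s))
f(6)*54 + W(j, 1/9) = 6*54 + (2 - 1*5² + 2/9 + 2*5 - 1*5/9) = 324 + (2 - 1*25 + 2*(⅑) + 10 - 1*⅑*5) = 324 + (2 - 25 + 2/9 + 10 - 5/9) = 324 - 40/3 = 932/3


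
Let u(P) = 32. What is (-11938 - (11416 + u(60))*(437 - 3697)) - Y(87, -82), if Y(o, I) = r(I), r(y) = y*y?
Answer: 37301818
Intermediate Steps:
r(y) = y²
Y(o, I) = I²
(-11938 - (11416 + u(60))*(437 - 3697)) - Y(87, -82) = (-11938 - (11416 + 32)*(437 - 3697)) - 1*(-82)² = (-11938 - 11448*(-3260)) - 1*6724 = (-11938 - 1*(-37320480)) - 6724 = (-11938 + 37320480) - 6724 = 37308542 - 6724 = 37301818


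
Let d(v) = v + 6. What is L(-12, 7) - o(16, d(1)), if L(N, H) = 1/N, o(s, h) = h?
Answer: -85/12 ≈ -7.0833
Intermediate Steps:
d(v) = 6 + v
L(-12, 7) - o(16, d(1)) = 1/(-12) - (6 + 1) = -1/12 - 1*7 = -1/12 - 7 = -85/12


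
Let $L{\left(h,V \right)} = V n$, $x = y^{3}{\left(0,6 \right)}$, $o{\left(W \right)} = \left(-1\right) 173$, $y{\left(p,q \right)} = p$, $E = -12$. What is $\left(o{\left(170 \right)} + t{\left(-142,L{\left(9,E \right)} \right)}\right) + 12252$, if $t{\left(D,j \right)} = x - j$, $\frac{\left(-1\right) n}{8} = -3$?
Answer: $12367$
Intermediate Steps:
$n = 24$ ($n = \left(-8\right) \left(-3\right) = 24$)
$o{\left(W \right)} = -173$
$x = 0$ ($x = 0^{3} = 0$)
$L{\left(h,V \right)} = 24 V$ ($L{\left(h,V \right)} = V 24 = 24 V$)
$t{\left(D,j \right)} = - j$ ($t{\left(D,j \right)} = 0 - j = - j$)
$\left(o{\left(170 \right)} + t{\left(-142,L{\left(9,E \right)} \right)}\right) + 12252 = \left(-173 - 24 \left(-12\right)\right) + 12252 = \left(-173 - -288\right) + 12252 = \left(-173 + 288\right) + 12252 = 115 + 12252 = 12367$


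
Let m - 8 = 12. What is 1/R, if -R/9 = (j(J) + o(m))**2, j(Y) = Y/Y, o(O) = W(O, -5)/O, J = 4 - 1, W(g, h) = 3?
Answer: -400/4761 ≈ -0.084016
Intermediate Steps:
m = 20 (m = 8 + 12 = 20)
J = 3
o(O) = 3/O
j(Y) = 1
R = -4761/400 (R = -9*(1 + 3/20)**2 = -9*(23/20)**2 = -9*529/400 = -4761/400 ≈ -11.902)
1/R = 1/(-4761/400) = -400/4761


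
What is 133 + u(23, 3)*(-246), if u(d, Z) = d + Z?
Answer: -6263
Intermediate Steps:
u(d, Z) = Z + d
133 + u(23, 3)*(-246) = 133 + (3 + 23)*(-246) = 133 + 26*(-246) = 133 - 6396 = -6263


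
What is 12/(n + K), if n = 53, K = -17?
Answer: 1/3 ≈ 0.33333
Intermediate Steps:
12/(n + K) = 12/(53 - 17) = 12/36 = (1/36)*12 = 1/3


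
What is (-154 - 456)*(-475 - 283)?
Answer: 462380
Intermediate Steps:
(-154 - 456)*(-475 - 283) = -610*(-758) = 462380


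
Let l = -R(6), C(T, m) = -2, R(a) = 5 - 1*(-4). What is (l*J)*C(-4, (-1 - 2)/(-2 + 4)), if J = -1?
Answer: -18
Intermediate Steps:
R(a) = 9 (R(a) = 5 + 4 = 9)
l = -9 (l = -1*9 = -9)
(l*J)*C(-4, (-1 - 2)/(-2 + 4)) = -9*(-1)*(-2) = 9*(-2) = -18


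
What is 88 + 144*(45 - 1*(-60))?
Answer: 15208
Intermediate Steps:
88 + 144*(45 - 1*(-60)) = 88 + 144*(45 + 60) = 88 + 144*105 = 88 + 15120 = 15208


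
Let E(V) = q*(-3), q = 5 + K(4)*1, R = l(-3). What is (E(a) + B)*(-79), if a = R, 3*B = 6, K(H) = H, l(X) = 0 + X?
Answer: 1975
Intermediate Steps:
l(X) = X
R = -3
B = 2 (B = (1/3)*6 = 2)
q = 9 (q = 5 + 4*1 = 5 + 4 = 9)
a = -3
E(V) = -27 (E(V) = 9*(-3) = -27)
(E(a) + B)*(-79) = (-27 + 2)*(-79) = -25*(-79) = 1975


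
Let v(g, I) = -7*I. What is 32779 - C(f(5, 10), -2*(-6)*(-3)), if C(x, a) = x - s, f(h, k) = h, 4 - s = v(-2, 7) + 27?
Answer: 32800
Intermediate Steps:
s = 26 (s = 4 - (-7*7 + 27) = 4 - (-49 + 27) = 4 - 1*(-22) = 4 + 22 = 26)
C(x, a) = -26 + x (C(x, a) = x - 1*26 = x - 26 = -26 + x)
32779 - C(f(5, 10), -2*(-6)*(-3)) = 32779 - (-26 + 5) = 32779 - 1*(-21) = 32779 + 21 = 32800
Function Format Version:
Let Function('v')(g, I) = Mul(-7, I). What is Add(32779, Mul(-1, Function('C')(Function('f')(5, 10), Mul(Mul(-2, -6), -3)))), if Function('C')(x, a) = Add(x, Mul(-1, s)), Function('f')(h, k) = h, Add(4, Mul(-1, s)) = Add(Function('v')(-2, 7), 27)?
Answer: 32800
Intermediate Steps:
s = 26 (s = Add(4, Mul(-1, Add(Mul(-7, 7), 27))) = Add(4, Mul(-1, Add(-49, 27))) = Add(4, Mul(-1, -22)) = Add(4, 22) = 26)
Function('C')(x, a) = Add(-26, x) (Function('C')(x, a) = Add(x, Mul(-1, 26)) = Add(x, -26) = Add(-26, x))
Add(32779, Mul(-1, Function('C')(Function('f')(5, 10), Mul(Mul(-2, -6), -3)))) = Add(32779, Mul(-1, Add(-26, 5))) = Add(32779, Mul(-1, -21)) = Add(32779, 21) = 32800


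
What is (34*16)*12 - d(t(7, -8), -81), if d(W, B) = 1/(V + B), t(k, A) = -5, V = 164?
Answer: 541823/83 ≈ 6528.0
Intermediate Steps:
d(W, B) = 1/(164 + B)
(34*16)*12 - d(t(7, -8), -81) = (34*16)*12 - 1/(164 - 81) = 544*12 - 1/83 = 6528 - 1*1/83 = 6528 - 1/83 = 541823/83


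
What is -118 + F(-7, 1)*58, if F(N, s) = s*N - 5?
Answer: -814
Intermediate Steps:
F(N, s) = -5 + N*s (F(N, s) = N*s - 5 = -5 + N*s)
-118 + F(-7, 1)*58 = -118 + (-5 - 7*1)*58 = -118 + (-5 - 7)*58 = -118 - 12*58 = -118 - 696 = -814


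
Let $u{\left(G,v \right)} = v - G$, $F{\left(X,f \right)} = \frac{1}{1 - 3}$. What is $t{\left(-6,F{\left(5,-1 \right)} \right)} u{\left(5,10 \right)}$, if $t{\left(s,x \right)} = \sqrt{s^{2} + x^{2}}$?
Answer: $\frac{5 \sqrt{145}}{2} \approx 30.104$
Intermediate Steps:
$F{\left(X,f \right)} = - \frac{1}{2}$ ($F{\left(X,f \right)} = \frac{1}{-2} = - \frac{1}{2}$)
$t{\left(-6,F{\left(5,-1 \right)} \right)} u{\left(5,10 \right)} = \sqrt{\left(-6\right)^{2} + \left(- \frac{1}{2}\right)^{2}} \left(10 - 5\right) = \sqrt{36 + \frac{1}{4}} \left(10 - 5\right) = \sqrt{\frac{145}{4}} \cdot 5 = \frac{\sqrt{145}}{2} \cdot 5 = \frac{5 \sqrt{145}}{2}$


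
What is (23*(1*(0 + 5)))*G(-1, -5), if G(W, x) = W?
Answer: -115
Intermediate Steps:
(23*(1*(0 + 5)))*G(-1, -5) = (23*(1*(0 + 5)))*(-1) = (23*(1*5))*(-1) = (23*5)*(-1) = 115*(-1) = -115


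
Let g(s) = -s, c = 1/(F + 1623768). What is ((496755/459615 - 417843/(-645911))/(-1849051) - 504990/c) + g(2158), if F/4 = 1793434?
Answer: -162579864327192877799299058068/36595232059705501 ≈ -4.4426e+12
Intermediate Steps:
F = 7173736 (F = 4*1793434 = 7173736)
c = 1/8797504 (c = 1/(7173736 + 1623768) = 1/8797504 ≈ 1.1367e-7)
((496755/459615 - 417843/(-645911))/(-1849051) - 504990/c) + g(2158) = ((496755/459615 - 417843/(-645911))/(-1849051) - 504990/1/8797504) - 1*2158 = ((496755*(1/459615) - 417843*(-1/645911))*(-1/1849051) - 504990*8797504) - 2158 = ((33117/30641 + 417843/645911)*(-1/1849051) - 4442651544960) - 2158 = ((34193761950/19791358951)*(-1/1849051) - 4442651544960) - 2158 = (-34193761950/36595232059705501 - 4442651544960) - 2158 = -162579864248220367014454586910/36595232059705501 - 2158 = -162579864327192877799299058068/36595232059705501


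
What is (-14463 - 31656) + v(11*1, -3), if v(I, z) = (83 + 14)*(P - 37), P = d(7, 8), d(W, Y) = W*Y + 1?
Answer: -44179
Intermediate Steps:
d(W, Y) = 1 + W*Y
P = 57 (P = 1 + 7*8 = 1 + 56 = 57)
v(I, z) = 1940 (v(I, z) = (83 + 14)*(57 - 37) = 97*20 = 1940)
(-14463 - 31656) + v(11*1, -3) = (-14463 - 31656) + 1940 = -46119 + 1940 = -44179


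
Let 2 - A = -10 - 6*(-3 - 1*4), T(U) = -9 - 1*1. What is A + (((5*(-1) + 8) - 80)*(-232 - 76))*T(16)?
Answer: -237190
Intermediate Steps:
T(U) = -10 (T(U) = -9 - 1 = -10)
A = -30 (A = 2 - (-10 - 6*(-3 - 1*4)) = 2 - (-10 - 6*(-3 - 4)) = 2 - (-10 - 6*(-7)) = 2 - (-10 + 42) = 2 - 1*32 = 2 - 32 = -30)
A + (((5*(-1) + 8) - 80)*(-232 - 76))*T(16) = -30 + (((5*(-1) + 8) - 80)*(-232 - 76))*(-10) = -30 + (((-5 + 8) - 80)*(-308))*(-10) = -30 + ((3 - 80)*(-308))*(-10) = -30 - 77*(-308)*(-10) = -30 + 23716*(-10) = -30 - 237160 = -237190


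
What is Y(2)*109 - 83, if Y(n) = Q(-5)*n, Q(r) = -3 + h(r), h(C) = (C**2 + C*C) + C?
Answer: 9073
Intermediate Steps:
h(C) = C + 2*C**2 (h(C) = (C**2 + C**2) + C = 2*C**2 + C = C + 2*C**2)
Q(r) = -3 + r*(1 + 2*r)
Y(n) = 42*n (Y(n) = (-3 - 5*(1 + 2*(-5)))*n = (-3 - 5*(1 - 10))*n = (-3 - 5*(-9))*n = (-3 + 45)*n = 42*n)
Y(2)*109 - 83 = (42*2)*109 - 83 = 84*109 - 83 = 9156 - 83 = 9073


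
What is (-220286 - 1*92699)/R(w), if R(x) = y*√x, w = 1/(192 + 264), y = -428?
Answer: 312985*√114/214 ≈ 15616.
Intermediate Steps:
w = 1/456 ≈ 0.0021930
R(x) = -428*√x
(-220286 - 1*92699)/R(w) = (-220286 - 1*92699)/((-107*√114/57)) = (-220286 - 92699)/((-107*√114/57)) = -312985*(-√114/214) = -(-312985)*√114/214 = 312985*√114/214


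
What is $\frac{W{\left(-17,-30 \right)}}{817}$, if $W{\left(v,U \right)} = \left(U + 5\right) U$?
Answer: $\frac{750}{817} \approx 0.91799$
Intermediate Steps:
$W{\left(v,U \right)} = U \left(5 + U\right)$ ($W{\left(v,U \right)} = \left(5 + U\right) U = U \left(5 + U\right)$)
$\frac{W{\left(-17,-30 \right)}}{817} = \frac{\left(-30\right) \left(5 - 30\right)}{817} = \left(-30\right) \left(-25\right) \frac{1}{817} = 750 \cdot \frac{1}{817} = \frac{750}{817}$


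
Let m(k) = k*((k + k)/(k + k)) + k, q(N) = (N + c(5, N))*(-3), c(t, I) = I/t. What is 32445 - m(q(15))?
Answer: 32553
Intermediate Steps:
q(N) = -18*N/5 (q(N) = (N + N/5)*(-3) = (6*N/5)*(-3) = -18*N/5)
m(k) = 2*k (m(k) = k*((2*k)/((2*k))) + k = k*((2*k)*(1/(2*k))) + k = k*1 + k = k + k = 2*k)
32445 - m(q(15)) = 32445 - 2*(-18/5*15) = 32445 - 2*(-54) = 32445 - 1*(-108) = 32445 + 108 = 32553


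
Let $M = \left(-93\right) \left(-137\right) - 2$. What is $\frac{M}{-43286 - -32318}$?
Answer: $- \frac{12739}{10968} \approx -1.1615$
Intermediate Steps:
$M = 12739$ ($M = 12741 - 2 = 12739$)
$\frac{M}{-43286 - -32318} = \frac{12739}{-43286 - -32318} = \frac{12739}{-43286 + 32318} = \frac{12739}{-10968} = 12739 \left(- \frac{1}{10968}\right) = - \frac{12739}{10968}$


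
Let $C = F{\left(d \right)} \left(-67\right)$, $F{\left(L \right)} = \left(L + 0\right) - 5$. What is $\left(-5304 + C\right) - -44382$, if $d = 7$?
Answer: $38944$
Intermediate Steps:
$F{\left(L \right)} = -5 + L$ ($F{\left(L \right)} = L - 5 = -5 + L$)
$C = -134$ ($C = \left(-5 + 7\right) \left(-67\right) = 2 \left(-67\right) = -134$)
$\left(-5304 + C\right) - -44382 = \left(-5304 - 134\right) - -44382 = -5438 + 44382 = 38944$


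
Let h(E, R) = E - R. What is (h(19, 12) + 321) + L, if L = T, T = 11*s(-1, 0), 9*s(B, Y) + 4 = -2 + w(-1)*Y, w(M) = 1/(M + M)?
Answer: 962/3 ≈ 320.67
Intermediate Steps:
w(M) = 1/(2*M)
s(B, Y) = -⅔ - Y/18 (s(B, Y) = -4/9 + (-2 + ((½)/(-1))*Y)/9 = -4/9 + (-2 + ((½)*(-1))*Y)/9 = -4/9 + (-2 - Y/2)/9 = -4/9 + (-2/9 - Y/18) = -⅔ - Y/18)
T = -22/3 (T = 11*(-⅔ - 1/18*0) = 11*(-⅔ + 0) = 11*(-⅔) = -22/3 ≈ -7.3333)
L = -22/3 ≈ -7.3333
(h(19, 12) + 321) + L = ((19 - 1*12) + 321) - 22/3 = ((19 - 12) + 321) - 22/3 = (7 + 321) - 22/3 = 328 - 22/3 = 962/3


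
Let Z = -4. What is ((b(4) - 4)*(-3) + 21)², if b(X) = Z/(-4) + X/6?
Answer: 784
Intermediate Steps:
b(X) = 1 + X/6 (b(X) = -4/(-4) + X/6 = -4*(-¼) + X*(⅙) = 1 + X/6)
((b(4) - 4)*(-3) + 21)² = (((1 + (⅙)*4) - 4)*(-3) + 21)² = (((1 + ⅔) - 4)*(-3) + 21)² = ((5/3 - 4)*(-3) + 21)² = (-7/3*(-3) + 21)² = (7 + 21)² = 28² = 784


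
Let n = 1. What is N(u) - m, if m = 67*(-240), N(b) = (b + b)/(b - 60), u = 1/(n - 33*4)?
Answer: 126404882/7861 ≈ 16080.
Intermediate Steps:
u = -1/131 (u = 1/(1 - 33*4) = 1/(1 - 132) = 1/(-131) = -1/131 ≈ -0.0076336)
N(b) = 2*b/(-60 + b) (N(b) = (2*b)/(-60 + b) = 2*b/(-60 + b))
m = -16080
N(u) - m = 2*(-1/131)/(-60 - 1/131) - 1*(-16080) = 2*(-1/131)/(-7861/131) + 16080 = 2*(-1/131)*(-131/7861) + 16080 = 2/7861 + 16080 = 126404882/7861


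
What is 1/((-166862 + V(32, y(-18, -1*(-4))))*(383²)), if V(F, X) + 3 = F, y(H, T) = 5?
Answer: -1/24472565937 ≈ -4.0862e-11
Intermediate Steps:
V(F, X) = -3 + F
1/((-166862 + V(32, y(-18, -1*(-4))))*(383²)) = 1/((-166862 + (-3 + 32))*(383²)) = 1/((-166862 + 29)*146689) = (1/146689)/(-166833) = -1/166833*1/146689 = -1/24472565937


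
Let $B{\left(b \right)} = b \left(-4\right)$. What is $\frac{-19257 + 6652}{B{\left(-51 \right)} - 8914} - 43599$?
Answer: $- \frac{75946937}{1742} \approx -43598.0$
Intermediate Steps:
$B{\left(b \right)} = - 4 b$
$\frac{-19257 + 6652}{B{\left(-51 \right)} - 8914} - 43599 = \frac{-19257 + 6652}{\left(-4\right) \left(-51\right) - 8914} - 43599 = - \frac{12605}{204 - 8914} - 43599 = - \frac{12605}{-8710} - 43599 = \left(-12605\right) \left(- \frac{1}{8710}\right) - 43599 = \frac{2521}{1742} - 43599 = - \frac{75946937}{1742}$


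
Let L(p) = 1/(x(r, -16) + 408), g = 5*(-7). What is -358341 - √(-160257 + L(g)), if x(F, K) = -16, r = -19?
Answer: -358341 - I*√125641486/28 ≈ -3.5834e+5 - 400.32*I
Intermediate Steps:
g = -35
L(p) = 1/392 (L(p) = 1/(-16 + 408) = 1/392)
-358341 - √(-160257 + L(g)) = -358341 - √(-160257 + 1/392) = -358341 - √(-62820743/392) = -358341 - I*√125641486/28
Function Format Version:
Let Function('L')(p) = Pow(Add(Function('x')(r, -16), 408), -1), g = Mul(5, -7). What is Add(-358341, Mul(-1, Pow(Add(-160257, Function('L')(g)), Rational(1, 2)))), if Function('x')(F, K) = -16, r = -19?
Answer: Add(-358341, Mul(Rational(-1, 28), I, Pow(125641486, Rational(1, 2)))) ≈ Add(-3.5834e+5, Mul(-400.32, I))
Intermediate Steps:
g = -35
Function('L')(p) = Rational(1, 392) (Function('L')(p) = Pow(Add(-16, 408), -1) = Pow(392, -1) = Rational(1, 392))
Add(-358341, Mul(-1, Pow(Add(-160257, Function('L')(g)), Rational(1, 2)))) = Add(-358341, Mul(-1, Pow(Add(-160257, Rational(1, 392)), Rational(1, 2)))) = Add(-358341, Mul(-1, Pow(Rational(-62820743, 392), Rational(1, 2)))) = Add(-358341, Mul(-1, Mul(Rational(1, 28), I, Pow(125641486, Rational(1, 2))))) = Add(-358341, Mul(Rational(-1, 28), I, Pow(125641486, Rational(1, 2))))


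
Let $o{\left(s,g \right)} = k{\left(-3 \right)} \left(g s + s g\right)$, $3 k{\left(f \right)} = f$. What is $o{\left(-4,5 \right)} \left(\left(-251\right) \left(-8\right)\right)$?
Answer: $80320$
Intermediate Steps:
$k{\left(f \right)} = \frac{f}{3}$
$o{\left(s,g \right)} = - 2 g s$ ($o{\left(s,g \right)} = \frac{1}{3} \left(-3\right) \left(g s + s g\right) = - (g s + g s) = - 2 g s$)
$o{\left(-4,5 \right)} \left(\left(-251\right) \left(-8\right)\right) = \left(-2\right) 5 \left(-4\right) \left(\left(-251\right) \left(-8\right)\right) = 40 \cdot 2008 = 80320$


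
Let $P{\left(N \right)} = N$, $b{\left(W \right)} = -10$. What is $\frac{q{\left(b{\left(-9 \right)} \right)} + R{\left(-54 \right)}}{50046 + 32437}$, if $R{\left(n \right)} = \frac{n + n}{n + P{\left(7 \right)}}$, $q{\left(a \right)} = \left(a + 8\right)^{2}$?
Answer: $\frac{296}{3876701} \approx 7.6354 \cdot 10^{-5}$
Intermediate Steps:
$q{\left(a \right)} = \left(8 + a\right)^{2}$
$R{\left(n \right)} = \frac{2 n}{7 + n}$ ($R{\left(n \right)} = \frac{n + n}{n + 7} = \frac{2 n}{7 + n}$)
$\frac{q{\left(b{\left(-9 \right)} \right)} + R{\left(-54 \right)}}{50046 + 32437} = \frac{\left(8 - 10\right)^{2} + 2 \left(-54\right) \frac{1}{7 - 54}}{50046 + 32437} = \frac{\left(-2\right)^{2} + 2 \left(-54\right) \frac{1}{-47}}{82483} = \left(4 + 2 \left(-54\right) \left(- \frac{1}{47}\right)\right) \frac{1}{82483} = \left(4 + \frac{108}{47}\right) \frac{1}{82483} = \frac{296}{47} \cdot \frac{1}{82483} = \frac{296}{3876701}$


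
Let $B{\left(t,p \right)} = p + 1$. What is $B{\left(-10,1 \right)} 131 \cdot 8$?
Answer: $2096$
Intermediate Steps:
$B{\left(t,p \right)} = 1 + p$
$B{\left(-10,1 \right)} 131 \cdot 8 = \left(1 + 1\right) 131 \cdot 8 = 2 \cdot 131 \cdot 8 = 262 \cdot 8 = 2096$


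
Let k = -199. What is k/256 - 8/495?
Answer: -100553/126720 ≈ -0.79351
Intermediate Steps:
k/256 - 8/495 = -199/256 - 8/495 = -100553/126720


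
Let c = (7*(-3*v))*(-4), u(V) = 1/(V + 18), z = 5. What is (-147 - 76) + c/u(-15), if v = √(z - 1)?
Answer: 281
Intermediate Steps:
v = 2 (v = √(5 - 1) = √4 = 2)
u(V) = 1/(18 + V)
c = 168 (c = (7*(-3*2))*(-4) = (7*(-6))*(-4) = -42*(-4) = 168)
(-147 - 76) + c/u(-15) = (-147 - 76) + 168/(1/(18 - 15)) = -223 + 168/(1/3) = -223 + 168/(⅓) = -223 + 168*3 = -223 + 504 = 281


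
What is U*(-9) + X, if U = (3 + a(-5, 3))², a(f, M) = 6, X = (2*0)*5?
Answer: -729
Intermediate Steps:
X = 0 (X = 0*5 = 0)
U = 81 (U = (3 + 6)² = 9² = 81)
U*(-9) + X = 81*(-9) + 0 = -729 + 0 = -729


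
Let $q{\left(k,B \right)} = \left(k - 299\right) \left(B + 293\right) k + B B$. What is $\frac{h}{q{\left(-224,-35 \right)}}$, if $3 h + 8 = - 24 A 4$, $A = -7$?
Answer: $\frac{664}{90679323} \approx 7.3225 \cdot 10^{-6}$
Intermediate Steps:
$h = \frac{664}{3}$ ($h = - \frac{8}{3} + \frac{\left(-24\right) \left(-7\right) 4}{3} = - \frac{8}{3} + \frac{168 \cdot 4}{3} = - \frac{8}{3} + \frac{1}{3} \cdot 672 = - \frac{8}{3} + 224 = \frac{664}{3} \approx 221.33$)
$q{\left(k,B \right)} = B^{2} + k \left(-299 + k\right) \left(293 + B\right)$ ($q{\left(k,B \right)} = \left(-299 + k\right) \left(293 + B\right) k + B^{2} = k \left(-299 + k\right) \left(293 + B\right) + B^{2} = B^{2} + k \left(-299 + k\right) \left(293 + B\right)$)
$\frac{h}{q{\left(-224,-35 \right)}} = \frac{664}{3 \left(\left(-35\right)^{2} - -19623968 + 293 \left(-224\right)^{2} - 35 \left(-224\right)^{2} - \left(-10465\right) \left(-224\right)\right)} = \frac{664}{3 \left(1225 + 19623968 + 293 \cdot 50176 - 1756160 - 2344160\right)} = \frac{664}{3 \left(1225 + 19623968 + 14701568 - 1756160 - 2344160\right)} = \frac{664}{3 \cdot 30226441} = \frac{664}{3} \cdot \frac{1}{30226441} = \frac{664}{90679323}$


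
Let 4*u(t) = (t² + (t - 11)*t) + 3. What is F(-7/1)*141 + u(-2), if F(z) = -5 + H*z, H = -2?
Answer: 5109/4 ≈ 1277.3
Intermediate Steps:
F(z) = -5 - 2*z
u(t) = ¾ + t²/4 + t*(-11 + t)/4 (u(t) = ((t² + (t - 11)*t) + 3)/4 = ((t² + (-11 + t)*t) + 3)/4 = ((t² + t*(-11 + t)) + 3)/4 = (3 + t² + t*(-11 + t))/4 = ¾ + t²/4 + t*(-11 + t)/4)
F(-7/1)*141 + u(-2) = (-5 - (-14)/1)*141 + (¾ + (½)*(-2)² - 11/4*(-2)) = (-5 - (-14))*141 + (¾ + (½)*4 + 11/2) = (-5 - 2*(-7))*141 + (¾ + 2 + 11/2) = (-5 + 14)*141 + 33/4 = 9*141 + 33/4 = 1269 + 33/4 = 5109/4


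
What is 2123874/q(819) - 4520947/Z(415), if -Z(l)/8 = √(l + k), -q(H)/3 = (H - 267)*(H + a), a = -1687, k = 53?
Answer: 117993/79856 + 4520947*√13/624 ≈ 26124.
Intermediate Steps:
q(H) = -3*(-1687 + H)*(-267 + H) (q(H) = -3*(H - 267)*(H - 1687) = -3*(-267 + H)*(-1687 + H) = -3*(-1687 + H)*(-267 + H))
Z(l) = -8*√(53 + l) (Z(l) = -8*√(l + 53) = -8*√(53 + l))
2123874/q(819) - 4520947/Z(415) = 2123874/(-1351287 - 3*819² + 5862*819) - 4520947*(-1/(8*√(53 + 415))) = 2123874/(-1351287 - 3*670761 + 4800978) - 4520947*(-√13/624) = 2123874/(-1351287 - 2012283 + 4800978) - 4520947*(-√13/624) = 2123874/1437408 - 4520947*(-√13/624) = 2123874*(1/1437408) - (-4520947)*√13/624 = 117993/79856 + 4520947*√13/624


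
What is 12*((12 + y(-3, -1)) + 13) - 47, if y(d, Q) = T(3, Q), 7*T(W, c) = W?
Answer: 1807/7 ≈ 258.14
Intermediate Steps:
T(W, c) = W/7
y(d, Q) = 3/7 (y(d, Q) = (⅐)*3 = 3/7)
12*((12 + y(-3, -1)) + 13) - 47 = 12*((12 + 3/7) + 13) - 47 = 12*(87/7 + 13) - 47 = 12*(178/7) - 47 = 2136/7 - 47 = 1807/7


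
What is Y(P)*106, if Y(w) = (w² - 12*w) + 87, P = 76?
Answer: 524806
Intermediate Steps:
Y(w) = 87 + w² - 12*w
Y(P)*106 = (87 + 76² - 12*76)*106 = (87 + 5776 - 912)*106 = 4951*106 = 524806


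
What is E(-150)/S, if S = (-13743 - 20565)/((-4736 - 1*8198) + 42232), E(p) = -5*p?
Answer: -610375/953 ≈ -640.48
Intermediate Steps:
S = -5718/4883 (S = -34308/((-4736 - 8198) + 42232) = -34308/(-12934 + 42232) = -34308/29298 = -34308*1/29298 = -5718/4883 ≈ -1.1710)
E(-150)/S = (-5*(-150))/(-5718/4883) = 750*(-4883/5718) = -610375/953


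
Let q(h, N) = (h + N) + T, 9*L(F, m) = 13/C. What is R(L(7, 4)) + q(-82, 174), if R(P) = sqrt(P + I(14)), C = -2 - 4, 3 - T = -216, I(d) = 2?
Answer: 311 + sqrt(570)/18 ≈ 312.33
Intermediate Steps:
T = 219 (T = 3 - 1*(-216) = 3 + 216 = 219)
C = -6
L(F, m) = -13/54 (L(F, m) = (13/(-6))/9 = (13*(-1/6))/9 = (1/9)*(-13/6) = -13/54)
R(P) = sqrt(2 + P) (R(P) = sqrt(P + 2) = sqrt(2 + P))
q(h, N) = 219 + N + h (q(h, N) = (h + N) + 219 = (N + h) + 219 = 219 + N + h)
R(L(7, 4)) + q(-82, 174) = sqrt(2 - 13/54) + (219 + 174 - 82) = sqrt(95/54) + 311 = sqrt(570)/18 + 311 = 311 + sqrt(570)/18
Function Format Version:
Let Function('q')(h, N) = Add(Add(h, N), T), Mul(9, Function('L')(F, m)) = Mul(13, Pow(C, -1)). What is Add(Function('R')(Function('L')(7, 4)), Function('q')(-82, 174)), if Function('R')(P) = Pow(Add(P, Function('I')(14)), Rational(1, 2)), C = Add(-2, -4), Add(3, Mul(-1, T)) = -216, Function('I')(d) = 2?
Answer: Add(311, Mul(Rational(1, 18), Pow(570, Rational(1, 2)))) ≈ 312.33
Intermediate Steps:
T = 219 (T = Add(3, Mul(-1, -216)) = Add(3, 216) = 219)
C = -6
Function('L')(F, m) = Rational(-13, 54) (Function('L')(F, m) = Mul(Rational(1, 9), Mul(13, Pow(-6, -1))) = Mul(Rational(1, 9), Mul(13, Rational(-1, 6))) = Mul(Rational(1, 9), Rational(-13, 6)) = Rational(-13, 54))
Function('R')(P) = Pow(Add(2, P), Rational(1, 2)) (Function('R')(P) = Pow(Add(P, 2), Rational(1, 2)) = Pow(Add(2, P), Rational(1, 2)))
Function('q')(h, N) = Add(219, N, h) (Function('q')(h, N) = Add(Add(h, N), 219) = Add(Add(N, h), 219) = Add(219, N, h))
Add(Function('R')(Function('L')(7, 4)), Function('q')(-82, 174)) = Add(Pow(Add(2, Rational(-13, 54)), Rational(1, 2)), Add(219, 174, -82)) = Add(Pow(Rational(95, 54), Rational(1, 2)), 311) = Add(Mul(Rational(1, 18), Pow(570, Rational(1, 2))), 311) = Add(311, Mul(Rational(1, 18), Pow(570, Rational(1, 2))))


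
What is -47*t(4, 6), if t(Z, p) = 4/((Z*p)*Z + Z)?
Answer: -47/25 ≈ -1.8800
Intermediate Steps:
t(Z, p) = 4/(Z + p*Z**2) (t(Z, p) = 4/(p*Z**2 + Z) = 4/(Z + p*Z**2))
-47*t(4, 6) = -188/(4*(1 + 4*6)) = -188/(4*(1 + 24)) = -188/(4*25) = -47*1/25 = -47/25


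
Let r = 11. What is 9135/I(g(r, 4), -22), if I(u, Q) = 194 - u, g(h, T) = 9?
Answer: 1827/37 ≈ 49.378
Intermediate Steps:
9135/I(g(r, 4), -22) = 9135/(194 - 1*9) = 9135/(194 - 9) = 9135/185 = 9135*(1/185) = 1827/37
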